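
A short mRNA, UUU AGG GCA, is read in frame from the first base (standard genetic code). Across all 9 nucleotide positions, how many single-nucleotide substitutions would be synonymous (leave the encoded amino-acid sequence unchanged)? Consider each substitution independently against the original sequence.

Codon 1 (UUU, Phe): 1 synonymous substitution.
Codon 2 (AGG, Arg): 2 synonymous substitutions.
Codon 3 (GCA, Ala): 3 synonymous substitutions.
Total: 1 + 2 + 3 = 6.

6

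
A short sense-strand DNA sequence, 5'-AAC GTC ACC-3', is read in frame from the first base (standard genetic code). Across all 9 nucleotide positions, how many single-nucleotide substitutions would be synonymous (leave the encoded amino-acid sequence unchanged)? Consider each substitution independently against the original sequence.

Codon 1 (AAC, Asn): 1 synonymous substitution.
Codon 2 (GTC, Val): 3 synonymous substitutions.
Codon 3 (ACC, Thr): 3 synonymous substitutions.
Total: 1 + 3 + 3 = 7.

7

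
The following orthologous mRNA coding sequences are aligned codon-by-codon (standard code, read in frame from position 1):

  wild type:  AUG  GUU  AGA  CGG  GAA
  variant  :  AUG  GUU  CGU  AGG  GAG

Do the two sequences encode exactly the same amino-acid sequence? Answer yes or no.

yes

Codon 1: AUG Met / AUG Met — identical.
Codon 2: GUU Val / GUU Val — identical.
Codon 3: AGA Arg / CGU Arg — synonymous.
Codon 4: CGG Arg / AGG Arg — synonymous.
Codon 5: GAA Glu / GAG Glu — synonymous.
Nonsynonymous differences: 0 → same protein.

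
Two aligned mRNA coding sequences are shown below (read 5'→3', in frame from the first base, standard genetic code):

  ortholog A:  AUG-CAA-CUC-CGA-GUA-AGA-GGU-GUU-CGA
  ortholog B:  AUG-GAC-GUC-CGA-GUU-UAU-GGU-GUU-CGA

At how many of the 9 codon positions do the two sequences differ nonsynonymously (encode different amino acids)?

Codon 1: AUG Met / AUG Met — identical.
Codon 2: CAA Gln / GAC Asp — nonsynonymous.
Codon 3: CUC Leu / GUC Val — nonsynonymous.
Codon 4: CGA Arg / CGA Arg — identical.
Codon 5: GUA Val / GUU Val — synonymous.
Codon 6: AGA Arg / UAU Tyr — nonsynonymous.
Codon 7: GGU Gly / GGU Gly — identical.
Codon 8: GUU Val / GUU Val — identical.
Codon 9: CGA Arg / CGA Arg — identical.
Nonsynonymous differences: 3.

3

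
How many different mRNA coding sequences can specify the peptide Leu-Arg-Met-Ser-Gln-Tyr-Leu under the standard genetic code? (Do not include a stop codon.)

Leu: 6 codons.
Arg: 6 codons.
Met: 1 codon.
Ser: 6 codons.
Gln: 2 codons.
Tyr: 2 codons.
Leu: 6 codons.
6 × 6 × 1 × 6 × 2 × 2 × 6 = 5184.

5184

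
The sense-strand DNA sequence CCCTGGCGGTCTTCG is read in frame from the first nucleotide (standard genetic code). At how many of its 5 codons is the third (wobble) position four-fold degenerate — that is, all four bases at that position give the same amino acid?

4

Codon 1 CCC (Pro): third position 4-fold.
Codon 2 TGG (Trp): third position 1-fold.
Codon 3 CGG (Arg): third position 4-fold.
Codon 4 TCT (Ser): third position 4-fold.
Codon 5 TCG (Ser): third position 4-fold.
Four-fold degenerate third positions: 4.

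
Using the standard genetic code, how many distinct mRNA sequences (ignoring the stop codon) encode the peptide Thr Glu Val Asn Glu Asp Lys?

Thr: 4 codons.
Glu: 2 codons.
Val: 4 codons.
Asn: 2 codons.
Glu: 2 codons.
Asp: 2 codons.
Lys: 2 codons.
4 × 2 × 4 × 2 × 2 × 2 × 2 = 512.

512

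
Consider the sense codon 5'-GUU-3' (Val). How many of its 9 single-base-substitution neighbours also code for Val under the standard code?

3

Position 1: none → 0 synonymous.
Position 2: none → 0 synonymous.
Position 3: GUC, GUA, GUG → 3 synonymous.
Total: 0 + 0 + 3 = 3.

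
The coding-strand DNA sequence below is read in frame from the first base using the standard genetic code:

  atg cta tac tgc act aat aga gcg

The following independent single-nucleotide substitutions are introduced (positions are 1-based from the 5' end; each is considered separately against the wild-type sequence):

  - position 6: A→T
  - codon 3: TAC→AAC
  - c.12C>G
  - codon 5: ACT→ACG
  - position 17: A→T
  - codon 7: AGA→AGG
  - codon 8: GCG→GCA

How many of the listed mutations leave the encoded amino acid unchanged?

4

Codon 2: CTA (Leu) → CTT (Leu) — synonymous.
Codon 3: TAC (Tyr) → AAC (Asn) — missense.
Codon 4: TGC (Cys) → TGG (Trp) — missense.
Codon 5: ACT (Thr) → ACG (Thr) — synonymous.
Codon 6: AAT (Asn) → ATT (Ile) — missense.
Codon 7: AGA (Arg) → AGG (Arg) — synonymous.
Codon 8: GCG (Ala) → GCA (Ala) — synonymous.
Synonymous: 4 of 7.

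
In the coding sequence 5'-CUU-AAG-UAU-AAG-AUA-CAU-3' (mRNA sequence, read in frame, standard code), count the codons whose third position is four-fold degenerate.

1

Codon 1 CUU (Leu): third position 4-fold.
Codon 2 AAG (Lys): third position 2-fold.
Codon 3 UAU (Tyr): third position 2-fold.
Codon 4 AAG (Lys): third position 2-fold.
Codon 5 AUA (Ile): third position 3-fold.
Codon 6 CAU (His): third position 2-fold.
Four-fold degenerate third positions: 1.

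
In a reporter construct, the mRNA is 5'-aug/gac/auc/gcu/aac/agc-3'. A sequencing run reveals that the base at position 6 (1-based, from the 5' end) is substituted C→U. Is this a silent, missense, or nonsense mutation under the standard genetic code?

silent

Position 6 falls in codon 2: GAC → Asp.
After the substitution the codon is GAU → Asp.
Both encode Asp, so the change is synonymous.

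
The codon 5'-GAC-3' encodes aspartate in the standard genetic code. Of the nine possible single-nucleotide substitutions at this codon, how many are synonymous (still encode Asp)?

1

Position 1: none → 0 synonymous.
Position 2: none → 0 synonymous.
Position 3: GAT → 1 synonymous.
Total: 0 + 0 + 1 = 1.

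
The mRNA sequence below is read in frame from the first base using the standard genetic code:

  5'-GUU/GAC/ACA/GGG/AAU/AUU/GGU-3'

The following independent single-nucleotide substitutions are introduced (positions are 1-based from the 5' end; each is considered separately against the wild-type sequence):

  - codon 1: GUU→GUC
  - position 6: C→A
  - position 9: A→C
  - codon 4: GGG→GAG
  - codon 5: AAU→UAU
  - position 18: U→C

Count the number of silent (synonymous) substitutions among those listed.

Codon 1: GUU (Val) → GUC (Val) — synonymous.
Codon 2: GAC (Asp) → GAA (Glu) — missense.
Codon 3: ACA (Thr) → ACC (Thr) — synonymous.
Codon 4: GGG (Gly) → GAG (Glu) — missense.
Codon 5: AAU (Asn) → UAU (Tyr) — missense.
Codon 6: AUU (Ile) → AUC (Ile) — synonymous.
Synonymous: 3 of 6.

3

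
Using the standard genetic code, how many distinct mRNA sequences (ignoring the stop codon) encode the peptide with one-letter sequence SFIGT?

576

Ser: 6 codons.
Phe: 2 codons.
Ile: 3 codons.
Gly: 4 codons.
Thr: 4 codons.
6 × 2 × 3 × 4 × 4 = 576.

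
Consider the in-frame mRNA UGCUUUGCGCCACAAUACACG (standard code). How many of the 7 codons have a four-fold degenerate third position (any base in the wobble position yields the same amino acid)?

Codon 1 UGC (Cys): third position 2-fold.
Codon 2 UUU (Phe): third position 2-fold.
Codon 3 GCG (Ala): third position 4-fold.
Codon 4 CCA (Pro): third position 4-fold.
Codon 5 CAA (Gln): third position 2-fold.
Codon 6 UAC (Tyr): third position 2-fold.
Codon 7 ACG (Thr): third position 4-fold.
Four-fold degenerate third positions: 3.

3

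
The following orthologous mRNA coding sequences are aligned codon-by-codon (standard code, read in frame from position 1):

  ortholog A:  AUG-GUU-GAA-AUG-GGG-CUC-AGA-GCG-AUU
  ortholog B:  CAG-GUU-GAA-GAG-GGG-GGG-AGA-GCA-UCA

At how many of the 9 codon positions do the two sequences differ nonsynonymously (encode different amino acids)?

4

Codon 1: AUG Met / CAG Gln — nonsynonymous.
Codon 2: GUU Val / GUU Val — identical.
Codon 3: GAA Glu / GAA Glu — identical.
Codon 4: AUG Met / GAG Glu — nonsynonymous.
Codon 5: GGG Gly / GGG Gly — identical.
Codon 6: CUC Leu / GGG Gly — nonsynonymous.
Codon 7: AGA Arg / AGA Arg — identical.
Codon 8: GCG Ala / GCA Ala — synonymous.
Codon 9: AUU Ile / UCA Ser — nonsynonymous.
Nonsynonymous differences: 4.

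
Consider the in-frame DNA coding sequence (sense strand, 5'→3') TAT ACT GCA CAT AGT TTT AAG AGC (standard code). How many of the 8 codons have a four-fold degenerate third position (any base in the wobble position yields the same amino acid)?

2

Codon 1 TAT (Tyr): third position 2-fold.
Codon 2 ACT (Thr): third position 4-fold.
Codon 3 GCA (Ala): third position 4-fold.
Codon 4 CAT (His): third position 2-fold.
Codon 5 AGT (Ser): third position 2-fold.
Codon 6 TTT (Phe): third position 2-fold.
Codon 7 AAG (Lys): third position 2-fold.
Codon 8 AGC (Ser): third position 2-fold.
Four-fold degenerate third positions: 2.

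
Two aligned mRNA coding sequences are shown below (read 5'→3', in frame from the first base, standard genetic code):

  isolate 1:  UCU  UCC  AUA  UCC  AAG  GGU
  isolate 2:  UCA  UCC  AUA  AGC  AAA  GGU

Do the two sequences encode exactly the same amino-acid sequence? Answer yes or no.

yes

Codon 1: UCU Ser / UCA Ser — synonymous.
Codon 2: UCC Ser / UCC Ser — identical.
Codon 3: AUA Ile / AUA Ile — identical.
Codon 4: UCC Ser / AGC Ser — synonymous.
Codon 5: AAG Lys / AAA Lys — synonymous.
Codon 6: GGU Gly / GGU Gly — identical.
Nonsynonymous differences: 0 → same protein.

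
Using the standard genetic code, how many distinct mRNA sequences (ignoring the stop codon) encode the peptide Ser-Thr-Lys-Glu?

Ser: 6 codons.
Thr: 4 codons.
Lys: 2 codons.
Glu: 2 codons.
6 × 4 × 2 × 2 = 96.

96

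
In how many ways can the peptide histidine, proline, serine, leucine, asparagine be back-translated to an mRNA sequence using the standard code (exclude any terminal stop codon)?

576

His: 2 codons.
Pro: 4 codons.
Ser: 6 codons.
Leu: 6 codons.
Asn: 2 codons.
2 × 4 × 6 × 6 × 2 = 576.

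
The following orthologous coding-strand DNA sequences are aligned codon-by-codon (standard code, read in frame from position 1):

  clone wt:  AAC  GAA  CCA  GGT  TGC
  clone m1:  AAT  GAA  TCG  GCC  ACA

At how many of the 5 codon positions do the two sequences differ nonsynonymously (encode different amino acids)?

3

Codon 1: AAC Asn / AAT Asn — synonymous.
Codon 2: GAA Glu / GAA Glu — identical.
Codon 3: CCA Pro / TCG Ser — nonsynonymous.
Codon 4: GGT Gly / GCC Ala — nonsynonymous.
Codon 5: TGC Cys / ACA Thr — nonsynonymous.
Nonsynonymous differences: 3.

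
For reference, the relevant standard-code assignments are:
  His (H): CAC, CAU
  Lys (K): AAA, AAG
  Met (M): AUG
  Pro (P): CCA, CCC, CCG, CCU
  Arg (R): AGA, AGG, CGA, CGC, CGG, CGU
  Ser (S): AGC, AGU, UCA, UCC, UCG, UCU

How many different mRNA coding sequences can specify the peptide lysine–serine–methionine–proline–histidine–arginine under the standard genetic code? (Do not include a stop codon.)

576

Lys: 2 codons.
Ser: 6 codons.
Met: 1 codon.
Pro: 4 codons.
His: 2 codons.
Arg: 6 codons.
2 × 6 × 1 × 4 × 2 × 6 = 576.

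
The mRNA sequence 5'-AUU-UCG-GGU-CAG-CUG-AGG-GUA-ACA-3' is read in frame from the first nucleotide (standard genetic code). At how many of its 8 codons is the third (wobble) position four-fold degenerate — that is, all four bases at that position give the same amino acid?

5

Codon 1 AUU (Ile): third position 3-fold.
Codon 2 UCG (Ser): third position 4-fold.
Codon 3 GGU (Gly): third position 4-fold.
Codon 4 CAG (Gln): third position 2-fold.
Codon 5 CUG (Leu): third position 4-fold.
Codon 6 AGG (Arg): third position 2-fold.
Codon 7 GUA (Val): third position 4-fold.
Codon 8 ACA (Thr): third position 4-fold.
Four-fold degenerate third positions: 5.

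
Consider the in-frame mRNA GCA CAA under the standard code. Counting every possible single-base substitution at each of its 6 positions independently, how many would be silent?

Codon 1 (GCA, Ala): 3 synonymous substitutions.
Codon 2 (CAA, Gln): 1 synonymous substitution.
Total: 3 + 1 = 4.

4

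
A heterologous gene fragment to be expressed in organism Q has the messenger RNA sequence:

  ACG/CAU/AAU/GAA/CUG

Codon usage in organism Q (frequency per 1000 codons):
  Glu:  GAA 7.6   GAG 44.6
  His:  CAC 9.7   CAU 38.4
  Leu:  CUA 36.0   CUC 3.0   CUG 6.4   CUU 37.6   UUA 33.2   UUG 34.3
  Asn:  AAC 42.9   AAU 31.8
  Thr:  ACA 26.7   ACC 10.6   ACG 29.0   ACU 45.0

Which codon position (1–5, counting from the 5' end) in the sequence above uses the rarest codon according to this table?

5

Codon 1 ACG (Thr): 29.0 per 1000.
Codon 2 CAU (His): 38.4 per 1000.
Codon 3 AAU (Asn): 31.8 per 1000.
Codon 4 GAA (Glu): 7.6 per 1000.
Codon 5 CUG (Leu): 6.4 per 1000.
Lowest frequency is 6.4 at codon 5.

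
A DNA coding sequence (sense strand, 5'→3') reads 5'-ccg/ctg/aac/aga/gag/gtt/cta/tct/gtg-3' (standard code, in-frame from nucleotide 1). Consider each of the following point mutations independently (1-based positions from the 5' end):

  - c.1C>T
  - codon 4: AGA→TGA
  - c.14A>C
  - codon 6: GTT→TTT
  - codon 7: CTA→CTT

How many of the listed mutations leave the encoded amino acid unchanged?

Codon 1: CCG (Pro) → TCG (Ser) — missense.
Codon 4: AGA (Arg) → TGA (Stop) — nonsense.
Codon 5: GAG (Glu) → GCG (Ala) — missense.
Codon 6: GTT (Val) → TTT (Phe) — missense.
Codon 7: CTA (Leu) → CTT (Leu) — synonymous.
Synonymous: 1 of 5.

1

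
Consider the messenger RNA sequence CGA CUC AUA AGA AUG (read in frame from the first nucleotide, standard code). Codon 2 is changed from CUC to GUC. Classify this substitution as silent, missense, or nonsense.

Position 4 falls in codon 2: CUC → Leu.
After the substitution the codon is GUC → Val.
Leu ≠ Val, so this is a missense mutation.

missense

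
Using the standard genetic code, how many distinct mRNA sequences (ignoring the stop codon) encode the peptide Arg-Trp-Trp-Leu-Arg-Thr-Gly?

3456

Arg: 6 codons.
Trp: 1 codon.
Trp: 1 codon.
Leu: 6 codons.
Arg: 6 codons.
Thr: 4 codons.
Gly: 4 codons.
6 × 1 × 1 × 6 × 6 × 4 × 4 = 3456.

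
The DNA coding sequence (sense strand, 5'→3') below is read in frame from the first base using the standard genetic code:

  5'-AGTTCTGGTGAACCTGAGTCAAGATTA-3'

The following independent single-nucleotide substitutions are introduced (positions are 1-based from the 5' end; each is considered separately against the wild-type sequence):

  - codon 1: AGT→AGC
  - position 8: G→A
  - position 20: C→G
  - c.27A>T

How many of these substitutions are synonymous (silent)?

1

Codon 1: AGT (Ser) → AGC (Ser) — synonymous.
Codon 3: GGT (Gly) → GAT (Asp) — missense.
Codon 7: TCA (Ser) → TGA (Stop) — nonsense.
Codon 9: TTA (Leu) → TTT (Phe) — missense.
Synonymous: 1 of 4.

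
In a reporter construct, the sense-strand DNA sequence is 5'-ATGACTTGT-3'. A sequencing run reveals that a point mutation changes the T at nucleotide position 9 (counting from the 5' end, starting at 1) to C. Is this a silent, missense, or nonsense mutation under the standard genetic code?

silent

Position 9 falls in codon 3: TGT → Cys.
After the substitution the codon is TGC → Cys.
Both encode Cys, so the change is synonymous.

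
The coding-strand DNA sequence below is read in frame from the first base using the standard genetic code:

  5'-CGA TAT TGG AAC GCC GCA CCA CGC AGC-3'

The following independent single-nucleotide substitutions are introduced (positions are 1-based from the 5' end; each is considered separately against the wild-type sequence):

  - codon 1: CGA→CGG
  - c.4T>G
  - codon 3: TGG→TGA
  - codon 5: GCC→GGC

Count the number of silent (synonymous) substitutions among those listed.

Codon 1: CGA (Arg) → CGG (Arg) — synonymous.
Codon 2: TAT (Tyr) → GAT (Asp) — missense.
Codon 3: TGG (Trp) → TGA (Stop) — nonsense.
Codon 5: GCC (Ala) → GGC (Gly) — missense.
Synonymous: 1 of 4.

1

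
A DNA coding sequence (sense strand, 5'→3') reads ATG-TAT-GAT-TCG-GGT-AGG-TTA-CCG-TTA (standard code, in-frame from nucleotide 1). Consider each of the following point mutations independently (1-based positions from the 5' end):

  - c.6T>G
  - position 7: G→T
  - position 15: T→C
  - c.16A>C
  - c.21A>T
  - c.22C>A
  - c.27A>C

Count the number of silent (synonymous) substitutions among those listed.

Codon 2: TAT (Tyr) → TAG (Stop) — nonsense.
Codon 3: GAT (Asp) → TAT (Tyr) — missense.
Codon 5: GGT (Gly) → GGC (Gly) — synonymous.
Codon 6: AGG (Arg) → CGG (Arg) — synonymous.
Codon 7: TTA (Leu) → TTT (Phe) — missense.
Codon 8: CCG (Pro) → ACG (Thr) — missense.
Codon 9: TTA (Leu) → TTC (Phe) — missense.
Synonymous: 2 of 7.

2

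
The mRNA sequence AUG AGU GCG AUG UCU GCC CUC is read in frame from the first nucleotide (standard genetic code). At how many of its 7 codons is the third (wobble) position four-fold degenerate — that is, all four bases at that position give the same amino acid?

4

Codon 1 AUG (Met): third position 1-fold.
Codon 2 AGU (Ser): third position 2-fold.
Codon 3 GCG (Ala): third position 4-fold.
Codon 4 AUG (Met): third position 1-fold.
Codon 5 UCU (Ser): third position 4-fold.
Codon 6 GCC (Ala): third position 4-fold.
Codon 7 CUC (Leu): third position 4-fold.
Four-fold degenerate third positions: 4.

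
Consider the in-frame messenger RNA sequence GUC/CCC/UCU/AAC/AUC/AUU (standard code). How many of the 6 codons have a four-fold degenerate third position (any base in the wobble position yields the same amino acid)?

3

Codon 1 GUC (Val): third position 4-fold.
Codon 2 CCC (Pro): third position 4-fold.
Codon 3 UCU (Ser): third position 4-fold.
Codon 4 AAC (Asn): third position 2-fold.
Codon 5 AUC (Ile): third position 3-fold.
Codon 6 AUU (Ile): third position 3-fold.
Four-fold degenerate third positions: 3.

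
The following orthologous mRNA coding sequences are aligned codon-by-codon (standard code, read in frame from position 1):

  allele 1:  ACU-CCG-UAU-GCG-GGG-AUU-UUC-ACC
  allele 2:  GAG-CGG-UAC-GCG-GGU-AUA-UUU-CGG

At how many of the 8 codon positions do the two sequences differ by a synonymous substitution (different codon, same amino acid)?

4

Codon 1: ACU Thr / GAG Glu — nonsynonymous.
Codon 2: CCG Pro / CGG Arg — nonsynonymous.
Codon 3: UAU Tyr / UAC Tyr — synonymous.
Codon 4: GCG Ala / GCG Ala — identical.
Codon 5: GGG Gly / GGU Gly — synonymous.
Codon 6: AUU Ile / AUA Ile — synonymous.
Codon 7: UUC Phe / UUU Phe — synonymous.
Codon 8: ACC Thr / CGG Arg — nonsynonymous.
Synonymous differences: 4.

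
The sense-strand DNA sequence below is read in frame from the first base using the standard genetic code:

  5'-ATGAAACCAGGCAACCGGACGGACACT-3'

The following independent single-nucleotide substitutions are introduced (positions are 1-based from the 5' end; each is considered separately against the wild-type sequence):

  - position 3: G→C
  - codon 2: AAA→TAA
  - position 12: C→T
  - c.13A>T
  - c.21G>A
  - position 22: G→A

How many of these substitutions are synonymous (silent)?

2

Codon 1: ATG (Met) → ATC (Ile) — missense.
Codon 2: AAA (Lys) → TAA (Stop) — nonsense.
Codon 4: GGC (Gly) → GGT (Gly) — synonymous.
Codon 5: AAC (Asn) → TAC (Tyr) — missense.
Codon 7: ACG (Thr) → ACA (Thr) — synonymous.
Codon 8: GAC (Asp) → AAC (Asn) — missense.
Synonymous: 2 of 6.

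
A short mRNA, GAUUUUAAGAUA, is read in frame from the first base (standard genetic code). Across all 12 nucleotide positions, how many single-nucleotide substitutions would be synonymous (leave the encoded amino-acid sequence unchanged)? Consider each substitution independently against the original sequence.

5

Codon 1 (GAU, Asp): 1 synonymous substitution.
Codon 2 (UUU, Phe): 1 synonymous substitution.
Codon 3 (AAG, Lys): 1 synonymous substitution.
Codon 4 (AUA, Ile): 2 synonymous substitutions.
Total: 1 + 1 + 1 + 2 = 5.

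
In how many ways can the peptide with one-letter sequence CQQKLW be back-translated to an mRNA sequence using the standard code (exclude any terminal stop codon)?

96

Cys: 2 codons.
Gln: 2 codons.
Gln: 2 codons.
Lys: 2 codons.
Leu: 6 codons.
Trp: 1 codon.
2 × 2 × 2 × 2 × 6 × 1 = 96.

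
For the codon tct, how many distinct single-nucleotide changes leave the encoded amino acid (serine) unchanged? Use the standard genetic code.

3

Position 1: none → 0 synonymous.
Position 2: none → 0 synonymous.
Position 3: TCC, TCA, TCG → 3 synonymous.
Total: 0 + 0 + 3 = 3.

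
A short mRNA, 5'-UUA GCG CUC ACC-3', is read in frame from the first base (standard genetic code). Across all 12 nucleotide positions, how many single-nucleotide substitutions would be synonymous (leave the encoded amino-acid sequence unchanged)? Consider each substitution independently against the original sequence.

Codon 1 (UUA, Leu): 2 synonymous substitutions.
Codon 2 (GCG, Ala): 3 synonymous substitutions.
Codon 3 (CUC, Leu): 3 synonymous substitutions.
Codon 4 (ACC, Thr): 3 synonymous substitutions.
Total: 2 + 3 + 3 + 3 = 11.

11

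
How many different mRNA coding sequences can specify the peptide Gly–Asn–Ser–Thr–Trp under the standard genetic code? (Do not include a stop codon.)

192

Gly: 4 codons.
Asn: 2 codons.
Ser: 6 codons.
Thr: 4 codons.
Trp: 1 codon.
4 × 2 × 6 × 4 × 1 = 192.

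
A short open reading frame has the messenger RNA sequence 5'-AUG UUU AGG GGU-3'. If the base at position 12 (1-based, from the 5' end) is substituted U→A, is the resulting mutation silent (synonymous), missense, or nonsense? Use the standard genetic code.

Position 12 falls in codon 4: GGU → Gly.
After the substitution the codon is GGA → Gly.
Both encode Gly, so the change is synonymous.

silent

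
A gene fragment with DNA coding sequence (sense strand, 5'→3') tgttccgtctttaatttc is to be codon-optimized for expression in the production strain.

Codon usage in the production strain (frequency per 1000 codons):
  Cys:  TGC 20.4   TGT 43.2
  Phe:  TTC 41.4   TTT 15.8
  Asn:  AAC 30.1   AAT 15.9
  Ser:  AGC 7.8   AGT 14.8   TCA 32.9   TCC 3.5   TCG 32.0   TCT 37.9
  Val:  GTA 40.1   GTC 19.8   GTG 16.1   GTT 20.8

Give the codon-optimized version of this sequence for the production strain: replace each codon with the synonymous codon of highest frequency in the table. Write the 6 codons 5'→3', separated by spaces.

Codon 1 (Cys): best is TGT at 43.2.
Codon 2 (Ser): best is TCT at 37.9.
Codon 3 (Val): best is GTA at 40.1.
Codon 4 (Phe): best is TTC at 41.4.
Codon 5 (Asn): best is AAC at 30.1.
Codon 6 (Phe): best is TTC at 41.4.

TGT TCT GTA TTC AAC TTC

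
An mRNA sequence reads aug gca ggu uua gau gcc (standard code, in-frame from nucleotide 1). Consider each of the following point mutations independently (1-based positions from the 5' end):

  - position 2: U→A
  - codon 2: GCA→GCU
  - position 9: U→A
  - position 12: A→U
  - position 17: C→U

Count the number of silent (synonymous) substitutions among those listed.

2

Codon 1: AUG (Met) → AAG (Lys) — missense.
Codon 2: GCA (Ala) → GCU (Ala) — synonymous.
Codon 3: GGU (Gly) → GGA (Gly) — synonymous.
Codon 4: UUA (Leu) → UUU (Phe) — missense.
Codon 6: GCC (Ala) → GUC (Val) — missense.
Synonymous: 2 of 5.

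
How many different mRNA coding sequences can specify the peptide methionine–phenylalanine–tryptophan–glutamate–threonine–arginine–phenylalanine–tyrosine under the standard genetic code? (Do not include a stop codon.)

Met: 1 codon.
Phe: 2 codons.
Trp: 1 codon.
Glu: 2 codons.
Thr: 4 codons.
Arg: 6 codons.
Phe: 2 codons.
Tyr: 2 codons.
1 × 2 × 1 × 2 × 4 × 6 × 2 × 2 = 384.

384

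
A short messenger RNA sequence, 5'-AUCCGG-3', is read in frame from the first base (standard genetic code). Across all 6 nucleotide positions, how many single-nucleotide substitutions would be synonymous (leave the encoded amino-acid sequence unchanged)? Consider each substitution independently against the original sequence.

6

Codon 1 (AUC, Ile): 2 synonymous substitutions.
Codon 2 (CGG, Arg): 4 synonymous substitutions.
Total: 2 + 4 = 6.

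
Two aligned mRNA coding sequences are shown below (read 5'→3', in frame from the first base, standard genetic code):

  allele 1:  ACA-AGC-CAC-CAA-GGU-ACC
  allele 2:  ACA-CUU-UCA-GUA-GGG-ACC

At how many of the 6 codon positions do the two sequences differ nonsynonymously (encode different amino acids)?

3

Codon 1: ACA Thr / ACA Thr — identical.
Codon 2: AGC Ser / CUU Leu — nonsynonymous.
Codon 3: CAC His / UCA Ser — nonsynonymous.
Codon 4: CAA Gln / GUA Val — nonsynonymous.
Codon 5: GGU Gly / GGG Gly — synonymous.
Codon 6: ACC Thr / ACC Thr — identical.
Nonsynonymous differences: 3.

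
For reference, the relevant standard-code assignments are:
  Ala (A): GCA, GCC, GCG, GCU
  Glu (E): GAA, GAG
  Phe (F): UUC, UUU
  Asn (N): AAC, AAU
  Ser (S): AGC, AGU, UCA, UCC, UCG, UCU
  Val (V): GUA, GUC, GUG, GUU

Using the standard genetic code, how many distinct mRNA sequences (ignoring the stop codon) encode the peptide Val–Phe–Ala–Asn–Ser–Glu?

768

Val: 4 codons.
Phe: 2 codons.
Ala: 4 codons.
Asn: 2 codons.
Ser: 6 codons.
Glu: 2 codons.
4 × 2 × 4 × 2 × 6 × 2 = 768.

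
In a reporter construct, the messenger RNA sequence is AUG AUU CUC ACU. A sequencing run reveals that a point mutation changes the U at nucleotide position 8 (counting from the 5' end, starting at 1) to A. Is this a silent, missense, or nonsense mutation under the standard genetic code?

missense

Position 8 falls in codon 3: CUC → Leu.
After the substitution the codon is CAC → His.
Leu ≠ His, so this is a missense mutation.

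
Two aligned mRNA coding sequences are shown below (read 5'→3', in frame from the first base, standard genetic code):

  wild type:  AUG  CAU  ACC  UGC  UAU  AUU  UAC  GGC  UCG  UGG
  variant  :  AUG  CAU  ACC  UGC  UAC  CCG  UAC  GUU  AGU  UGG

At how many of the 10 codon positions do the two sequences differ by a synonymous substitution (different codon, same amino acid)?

Codon 1: AUG Met / AUG Met — identical.
Codon 2: CAU His / CAU His — identical.
Codon 3: ACC Thr / ACC Thr — identical.
Codon 4: UGC Cys / UGC Cys — identical.
Codon 5: UAU Tyr / UAC Tyr — synonymous.
Codon 6: AUU Ile / CCG Pro — nonsynonymous.
Codon 7: UAC Tyr / UAC Tyr — identical.
Codon 8: GGC Gly / GUU Val — nonsynonymous.
Codon 9: UCG Ser / AGU Ser — synonymous.
Codon 10: UGG Trp / UGG Trp — identical.
Synonymous differences: 2.

2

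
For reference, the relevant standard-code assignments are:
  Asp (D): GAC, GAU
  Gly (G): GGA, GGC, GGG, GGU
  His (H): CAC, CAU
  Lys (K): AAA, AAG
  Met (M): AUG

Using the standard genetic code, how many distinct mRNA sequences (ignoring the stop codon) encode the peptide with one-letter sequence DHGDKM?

Asp: 2 codons.
His: 2 codons.
Gly: 4 codons.
Asp: 2 codons.
Lys: 2 codons.
Met: 1 codon.
2 × 2 × 4 × 2 × 2 × 1 = 64.

64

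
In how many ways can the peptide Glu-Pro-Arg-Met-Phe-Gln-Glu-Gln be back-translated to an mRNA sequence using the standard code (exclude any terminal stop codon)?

768

Glu: 2 codons.
Pro: 4 codons.
Arg: 6 codons.
Met: 1 codon.
Phe: 2 codons.
Gln: 2 codons.
Glu: 2 codons.
Gln: 2 codons.
2 × 4 × 6 × 1 × 2 × 2 × 2 × 2 = 768.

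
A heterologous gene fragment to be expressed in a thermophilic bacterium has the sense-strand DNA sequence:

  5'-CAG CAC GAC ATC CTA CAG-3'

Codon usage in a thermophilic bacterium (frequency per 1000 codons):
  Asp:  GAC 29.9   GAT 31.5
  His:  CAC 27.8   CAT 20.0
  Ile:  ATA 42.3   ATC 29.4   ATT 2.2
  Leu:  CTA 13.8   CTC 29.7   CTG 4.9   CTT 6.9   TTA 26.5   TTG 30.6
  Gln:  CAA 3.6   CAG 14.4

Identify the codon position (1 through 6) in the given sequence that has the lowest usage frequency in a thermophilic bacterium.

5

Codon 1 CAG (Gln): 14.4 per 1000.
Codon 2 CAC (His): 27.8 per 1000.
Codon 3 GAC (Asp): 29.9 per 1000.
Codon 4 ATC (Ile): 29.4 per 1000.
Codon 5 CTA (Leu): 13.8 per 1000.
Codon 6 CAG (Gln): 14.4 per 1000.
Lowest frequency is 13.8 at codon 5.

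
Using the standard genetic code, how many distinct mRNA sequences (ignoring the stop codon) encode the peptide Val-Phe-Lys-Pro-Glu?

128

Val: 4 codons.
Phe: 2 codons.
Lys: 2 codons.
Pro: 4 codons.
Glu: 2 codons.
4 × 2 × 2 × 4 × 2 = 128.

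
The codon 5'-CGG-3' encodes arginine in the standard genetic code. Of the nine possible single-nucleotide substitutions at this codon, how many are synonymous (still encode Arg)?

Position 1: AGG → 1 synonymous.
Position 2: none → 0 synonymous.
Position 3: CGU, CGC, CGA → 3 synonymous.
Total: 1 + 0 + 3 = 4.

4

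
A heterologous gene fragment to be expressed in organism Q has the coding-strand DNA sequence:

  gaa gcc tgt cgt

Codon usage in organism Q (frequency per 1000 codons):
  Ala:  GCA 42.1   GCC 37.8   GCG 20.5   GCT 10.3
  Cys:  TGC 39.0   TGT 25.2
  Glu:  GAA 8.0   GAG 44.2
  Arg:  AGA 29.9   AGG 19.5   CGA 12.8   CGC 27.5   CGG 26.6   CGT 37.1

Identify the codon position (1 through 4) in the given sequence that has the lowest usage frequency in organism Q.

Codon 1 GAA (Glu): 8.0 per 1000.
Codon 2 GCC (Ala): 37.8 per 1000.
Codon 3 TGT (Cys): 25.2 per 1000.
Codon 4 CGT (Arg): 37.1 per 1000.
Lowest frequency is 8.0 at codon 1.

1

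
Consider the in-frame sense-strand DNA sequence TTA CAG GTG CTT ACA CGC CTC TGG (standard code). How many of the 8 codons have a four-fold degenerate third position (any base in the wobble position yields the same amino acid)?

Codon 1 TTA (Leu): third position 2-fold.
Codon 2 CAG (Gln): third position 2-fold.
Codon 3 GTG (Val): third position 4-fold.
Codon 4 CTT (Leu): third position 4-fold.
Codon 5 ACA (Thr): third position 4-fold.
Codon 6 CGC (Arg): third position 4-fold.
Codon 7 CTC (Leu): third position 4-fold.
Codon 8 TGG (Trp): third position 1-fold.
Four-fold degenerate third positions: 5.

5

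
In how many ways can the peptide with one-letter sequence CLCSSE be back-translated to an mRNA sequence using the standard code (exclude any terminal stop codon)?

1728

Cys: 2 codons.
Leu: 6 codons.
Cys: 2 codons.
Ser: 6 codons.
Ser: 6 codons.
Glu: 2 codons.
2 × 6 × 2 × 6 × 6 × 2 = 1728.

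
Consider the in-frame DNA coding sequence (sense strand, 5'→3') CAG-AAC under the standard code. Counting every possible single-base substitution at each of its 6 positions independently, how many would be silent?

Codon 1 (CAG, Gln): 1 synonymous substitution.
Codon 2 (AAC, Asn): 1 synonymous substitution.
Total: 1 + 1 = 2.

2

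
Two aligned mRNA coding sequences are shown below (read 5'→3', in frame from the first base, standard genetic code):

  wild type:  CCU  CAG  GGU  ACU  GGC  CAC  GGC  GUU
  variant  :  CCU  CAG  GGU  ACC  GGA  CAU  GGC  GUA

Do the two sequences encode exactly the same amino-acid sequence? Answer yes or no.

yes

Codon 1: CCU Pro / CCU Pro — identical.
Codon 2: CAG Gln / CAG Gln — identical.
Codon 3: GGU Gly / GGU Gly — identical.
Codon 4: ACU Thr / ACC Thr — synonymous.
Codon 5: GGC Gly / GGA Gly — synonymous.
Codon 6: CAC His / CAU His — synonymous.
Codon 7: GGC Gly / GGC Gly — identical.
Codon 8: GUU Val / GUA Val — synonymous.
Nonsynonymous differences: 0 → same protein.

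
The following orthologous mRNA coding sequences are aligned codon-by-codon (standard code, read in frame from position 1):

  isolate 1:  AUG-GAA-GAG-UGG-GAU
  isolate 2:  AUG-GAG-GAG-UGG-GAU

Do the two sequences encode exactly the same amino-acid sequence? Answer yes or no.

yes

Codon 1: AUG Met / AUG Met — identical.
Codon 2: GAA Glu / GAG Glu — synonymous.
Codon 3: GAG Glu / GAG Glu — identical.
Codon 4: UGG Trp / UGG Trp — identical.
Codon 5: GAU Asp / GAU Asp — identical.
Nonsynonymous differences: 0 → same protein.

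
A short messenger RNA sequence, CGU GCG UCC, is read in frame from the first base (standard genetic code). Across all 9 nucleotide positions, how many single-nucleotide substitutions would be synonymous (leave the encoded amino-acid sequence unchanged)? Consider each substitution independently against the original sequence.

9

Codon 1 (CGU, Arg): 3 synonymous substitutions.
Codon 2 (GCG, Ala): 3 synonymous substitutions.
Codon 3 (UCC, Ser): 3 synonymous substitutions.
Total: 3 + 3 + 3 = 9.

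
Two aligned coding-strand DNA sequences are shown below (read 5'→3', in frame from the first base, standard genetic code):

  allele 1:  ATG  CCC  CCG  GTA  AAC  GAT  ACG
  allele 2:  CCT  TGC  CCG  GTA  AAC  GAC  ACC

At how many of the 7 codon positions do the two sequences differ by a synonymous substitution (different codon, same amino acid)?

Codon 1: ATG Met / CCT Pro — nonsynonymous.
Codon 2: CCC Pro / TGC Cys — nonsynonymous.
Codon 3: CCG Pro / CCG Pro — identical.
Codon 4: GTA Val / GTA Val — identical.
Codon 5: AAC Asn / AAC Asn — identical.
Codon 6: GAT Asp / GAC Asp — synonymous.
Codon 7: ACG Thr / ACC Thr — synonymous.
Synonymous differences: 2.

2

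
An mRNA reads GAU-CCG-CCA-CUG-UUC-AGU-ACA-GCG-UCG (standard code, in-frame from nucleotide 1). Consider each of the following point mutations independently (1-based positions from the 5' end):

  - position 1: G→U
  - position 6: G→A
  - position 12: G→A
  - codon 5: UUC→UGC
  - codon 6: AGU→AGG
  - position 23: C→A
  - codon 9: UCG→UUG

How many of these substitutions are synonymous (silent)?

2

Codon 1: GAU (Asp) → UAU (Tyr) — missense.
Codon 2: CCG (Pro) → CCA (Pro) — synonymous.
Codon 4: CUG (Leu) → CUA (Leu) — synonymous.
Codon 5: UUC (Phe) → UGC (Cys) — missense.
Codon 6: AGU (Ser) → AGG (Arg) — missense.
Codon 8: GCG (Ala) → GAG (Glu) — missense.
Codon 9: UCG (Ser) → UUG (Leu) — missense.
Synonymous: 2 of 7.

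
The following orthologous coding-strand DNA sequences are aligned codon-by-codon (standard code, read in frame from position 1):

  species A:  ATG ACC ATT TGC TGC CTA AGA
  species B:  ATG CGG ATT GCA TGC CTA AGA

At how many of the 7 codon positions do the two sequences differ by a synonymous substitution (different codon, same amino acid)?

Codon 1: ATG Met / ATG Met — identical.
Codon 2: ACC Thr / CGG Arg — nonsynonymous.
Codon 3: ATT Ile / ATT Ile — identical.
Codon 4: TGC Cys / GCA Ala — nonsynonymous.
Codon 5: TGC Cys / TGC Cys — identical.
Codon 6: CTA Leu / CTA Leu — identical.
Codon 7: AGA Arg / AGA Arg — identical.
Synonymous differences: 0.

0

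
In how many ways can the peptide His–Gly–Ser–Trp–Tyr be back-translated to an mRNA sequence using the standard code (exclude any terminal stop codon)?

96

His: 2 codons.
Gly: 4 codons.
Ser: 6 codons.
Trp: 1 codon.
Tyr: 2 codons.
2 × 4 × 6 × 1 × 2 = 96.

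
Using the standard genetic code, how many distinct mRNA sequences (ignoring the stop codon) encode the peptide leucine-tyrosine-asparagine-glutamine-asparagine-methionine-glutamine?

192

Leu: 6 codons.
Tyr: 2 codons.
Asn: 2 codons.
Gln: 2 codons.
Asn: 2 codons.
Met: 1 codon.
Gln: 2 codons.
6 × 2 × 2 × 2 × 2 × 1 × 2 = 192.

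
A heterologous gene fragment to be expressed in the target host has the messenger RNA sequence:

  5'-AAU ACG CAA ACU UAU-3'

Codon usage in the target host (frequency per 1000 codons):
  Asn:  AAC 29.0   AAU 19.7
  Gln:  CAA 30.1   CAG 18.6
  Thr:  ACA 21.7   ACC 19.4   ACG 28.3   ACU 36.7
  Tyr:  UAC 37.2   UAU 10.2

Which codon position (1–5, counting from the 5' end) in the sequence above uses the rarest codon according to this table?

5

Codon 1 AAU (Asn): 19.7 per 1000.
Codon 2 ACG (Thr): 28.3 per 1000.
Codon 3 CAA (Gln): 30.1 per 1000.
Codon 4 ACU (Thr): 36.7 per 1000.
Codon 5 UAU (Tyr): 10.2 per 1000.
Lowest frequency is 10.2 at codon 5.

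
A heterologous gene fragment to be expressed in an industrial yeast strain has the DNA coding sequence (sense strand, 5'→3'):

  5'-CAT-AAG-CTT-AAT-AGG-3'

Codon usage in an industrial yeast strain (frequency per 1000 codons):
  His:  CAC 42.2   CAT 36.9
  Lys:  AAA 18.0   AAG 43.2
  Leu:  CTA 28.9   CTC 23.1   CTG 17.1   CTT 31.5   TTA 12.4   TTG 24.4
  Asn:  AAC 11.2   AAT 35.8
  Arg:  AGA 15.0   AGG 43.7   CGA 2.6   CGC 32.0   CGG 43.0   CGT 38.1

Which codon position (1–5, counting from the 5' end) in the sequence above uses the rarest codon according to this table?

Codon 1 CAT (His): 36.9 per 1000.
Codon 2 AAG (Lys): 43.2 per 1000.
Codon 3 CTT (Leu): 31.5 per 1000.
Codon 4 AAT (Asn): 35.8 per 1000.
Codon 5 AGG (Arg): 43.7 per 1000.
Lowest frequency is 31.5 at codon 3.

3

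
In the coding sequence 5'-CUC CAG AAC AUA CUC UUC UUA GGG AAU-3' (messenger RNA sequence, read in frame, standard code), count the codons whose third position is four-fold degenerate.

Codon 1 CUC (Leu): third position 4-fold.
Codon 2 CAG (Gln): third position 2-fold.
Codon 3 AAC (Asn): third position 2-fold.
Codon 4 AUA (Ile): third position 3-fold.
Codon 5 CUC (Leu): third position 4-fold.
Codon 6 UUC (Phe): third position 2-fold.
Codon 7 UUA (Leu): third position 2-fold.
Codon 8 GGG (Gly): third position 4-fold.
Codon 9 AAU (Asn): third position 2-fold.
Four-fold degenerate third positions: 3.

3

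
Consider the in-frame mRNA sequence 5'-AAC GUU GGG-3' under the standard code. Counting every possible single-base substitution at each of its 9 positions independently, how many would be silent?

Codon 1 (AAC, Asn): 1 synonymous substitution.
Codon 2 (GUU, Val): 3 synonymous substitutions.
Codon 3 (GGG, Gly): 3 synonymous substitutions.
Total: 1 + 3 + 3 = 7.

7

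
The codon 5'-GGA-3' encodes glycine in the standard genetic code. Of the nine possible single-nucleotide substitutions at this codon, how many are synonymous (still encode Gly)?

Position 1: none → 0 synonymous.
Position 2: none → 0 synonymous.
Position 3: GGU, GGC, GGG → 3 synonymous.
Total: 0 + 0 + 3 = 3.

3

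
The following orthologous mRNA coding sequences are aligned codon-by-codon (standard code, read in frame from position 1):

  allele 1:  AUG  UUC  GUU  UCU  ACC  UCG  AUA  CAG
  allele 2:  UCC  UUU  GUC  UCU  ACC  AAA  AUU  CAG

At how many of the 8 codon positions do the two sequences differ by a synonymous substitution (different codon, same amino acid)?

3

Codon 1: AUG Met / UCC Ser — nonsynonymous.
Codon 2: UUC Phe / UUU Phe — synonymous.
Codon 3: GUU Val / GUC Val — synonymous.
Codon 4: UCU Ser / UCU Ser — identical.
Codon 5: ACC Thr / ACC Thr — identical.
Codon 6: UCG Ser / AAA Lys — nonsynonymous.
Codon 7: AUA Ile / AUU Ile — synonymous.
Codon 8: CAG Gln / CAG Gln — identical.
Synonymous differences: 3.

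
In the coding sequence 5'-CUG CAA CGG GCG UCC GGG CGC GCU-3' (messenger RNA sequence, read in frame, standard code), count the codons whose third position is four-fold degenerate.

7

Codon 1 CUG (Leu): third position 4-fold.
Codon 2 CAA (Gln): third position 2-fold.
Codon 3 CGG (Arg): third position 4-fold.
Codon 4 GCG (Ala): third position 4-fold.
Codon 5 UCC (Ser): third position 4-fold.
Codon 6 GGG (Gly): third position 4-fold.
Codon 7 CGC (Arg): third position 4-fold.
Codon 8 GCU (Ala): third position 4-fold.
Four-fold degenerate third positions: 7.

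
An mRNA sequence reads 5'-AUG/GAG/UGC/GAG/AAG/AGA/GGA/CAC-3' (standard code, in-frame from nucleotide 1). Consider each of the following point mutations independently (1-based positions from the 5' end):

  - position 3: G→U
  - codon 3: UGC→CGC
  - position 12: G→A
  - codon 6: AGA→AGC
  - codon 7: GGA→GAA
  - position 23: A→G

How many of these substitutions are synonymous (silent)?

1

Codon 1: AUG (Met) → AUU (Ile) — missense.
Codon 3: UGC (Cys) → CGC (Arg) — missense.
Codon 4: GAG (Glu) → GAA (Glu) — synonymous.
Codon 6: AGA (Arg) → AGC (Ser) — missense.
Codon 7: GGA (Gly) → GAA (Glu) — missense.
Codon 8: CAC (His) → CGC (Arg) — missense.
Synonymous: 1 of 6.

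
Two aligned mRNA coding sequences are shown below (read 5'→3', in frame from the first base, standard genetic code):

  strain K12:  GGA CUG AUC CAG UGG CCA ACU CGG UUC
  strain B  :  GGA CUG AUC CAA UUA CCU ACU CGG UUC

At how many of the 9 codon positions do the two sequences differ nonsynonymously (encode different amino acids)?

Codon 1: GGA Gly / GGA Gly — identical.
Codon 2: CUG Leu / CUG Leu — identical.
Codon 3: AUC Ile / AUC Ile — identical.
Codon 4: CAG Gln / CAA Gln — synonymous.
Codon 5: UGG Trp / UUA Leu — nonsynonymous.
Codon 6: CCA Pro / CCU Pro — synonymous.
Codon 7: ACU Thr / ACU Thr — identical.
Codon 8: CGG Arg / CGG Arg — identical.
Codon 9: UUC Phe / UUC Phe — identical.
Nonsynonymous differences: 1.

1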